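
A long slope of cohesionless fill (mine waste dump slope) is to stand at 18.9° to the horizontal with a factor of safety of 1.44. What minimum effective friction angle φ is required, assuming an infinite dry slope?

φ = 26.2°

FS = tanφ/tanβ ⇒ tanφ = FS · tanβ = 1.44 · tan18.9° = 0.4930
φ = arctan(0.4930) = 26.24°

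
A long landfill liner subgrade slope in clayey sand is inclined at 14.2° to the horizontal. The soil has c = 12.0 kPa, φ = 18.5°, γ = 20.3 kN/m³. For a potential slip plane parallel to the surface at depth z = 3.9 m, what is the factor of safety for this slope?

FS = 1.96

For an infinite slope with a slip plane parallel to the surface (no pore pressure): FS = [c + γz cos²β tanφ] / [γz sinβ cosβ].
γz = 20.3·3.9 = 79.17 kN/m²
Numerator = 12.0 + 79.17·cos²14.2°·tan18.5° = 12.0 + 79.17·0.9398·0.3346 = 36.896 kPa
Denominator = 79.17·sin14.2°·cos14.2° = 79.17·0.2453·0.9694 = 18.828 kPa
FS = 36.896 / 18.828 = 1.960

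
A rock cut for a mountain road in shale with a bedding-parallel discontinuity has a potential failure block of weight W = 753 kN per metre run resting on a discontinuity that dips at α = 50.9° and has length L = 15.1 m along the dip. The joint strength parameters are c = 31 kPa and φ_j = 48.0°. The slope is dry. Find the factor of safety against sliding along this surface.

Resolving the block weight along and normal to the plane and applying the Mohr–Coulomb strength on the joint:
N' = W cosα = 753·cos50.9° = 474.9 kN/m
Driving force T = W sinα = 753·sin50.9° = 584.4 kN/m
Resisting force R = c·L + N'·tanφ_j = 31·15.1 + 474.9·tan48.0° = 468.1 + 527.4 = 995.5 kN/m
FS = R / T = 995.5 / 584.4 = 1.704

FS = 1.70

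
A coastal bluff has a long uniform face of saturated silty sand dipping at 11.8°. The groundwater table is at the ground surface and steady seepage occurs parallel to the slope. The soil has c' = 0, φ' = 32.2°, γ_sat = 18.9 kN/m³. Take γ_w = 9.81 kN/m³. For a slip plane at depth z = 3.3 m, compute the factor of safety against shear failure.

With seepage parallel to the slope and the water table at the surface, the effective normal stress on the slip plane uses the buoyant unit weight γ' = γ_sat − γ_w while the driving shear stress uses γ_sat:
FS = [c' + γ' z cos²β tanφ'] / [γ_sat z sinβ cosβ]
(For c' = 0 this reduces to FS = (γ'/γ_sat)·tanφ'/tanβ.)
γ' = 18.9 − 9.81 = 9.09 kN/m³
Numerator = 0.0 + 9.09·3.3·cos²11.8°·tan32.2° = 0.0 + 9.09·3.3·0.9582·0.6297 = 18.100 kPa
Denominator = 18.9·3.3·sin11.8°·cos11.8° = 18.9·3.3·0.2045·0.9789 = 12.485 kPa
FS = 18.100 / 12.485 = 1.450

FS = 1.45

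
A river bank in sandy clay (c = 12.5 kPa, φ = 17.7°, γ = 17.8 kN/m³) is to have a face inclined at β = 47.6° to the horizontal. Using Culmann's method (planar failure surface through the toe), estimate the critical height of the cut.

Culmann's analysis gives the critical failure plane at α_cr = (β + φ)/2 = (47.6 + 17.7)/2 = 32.6°, and the critical height
H_c = (4c/γ) · sinβ cosφ / [1 − cos(β − φ)]
    = (4·12.5/17.8) · sin47.6°·cos17.7° / [1 − cos(29.9°)]
    = 2.809 · 0.7385·0.9527 / [1 − 0.8669]
    = 2.809 · 0.7035 / 0.1331
    = 14.85 m

H_c = 14.85 m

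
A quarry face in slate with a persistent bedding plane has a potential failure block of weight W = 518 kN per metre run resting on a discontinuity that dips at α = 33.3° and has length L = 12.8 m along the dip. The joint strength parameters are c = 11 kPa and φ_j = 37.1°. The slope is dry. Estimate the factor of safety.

FS = 1.65

Resolving the block weight along and normal to the plane and applying the Mohr–Coulomb strength on the joint:
N' = W cosα = 518·cos33.3° = 432.9 kN/m
Driving force T = W sinα = 518·sin33.3° = 284.4 kN/m
Resisting force R = c·L + N'·tanφ_j = 11·12.8 + 432.9·tan37.1° = 140.8 + 327.4 = 468.2 kN/m
FS = R / T = 468.2 / 284.4 = 1.646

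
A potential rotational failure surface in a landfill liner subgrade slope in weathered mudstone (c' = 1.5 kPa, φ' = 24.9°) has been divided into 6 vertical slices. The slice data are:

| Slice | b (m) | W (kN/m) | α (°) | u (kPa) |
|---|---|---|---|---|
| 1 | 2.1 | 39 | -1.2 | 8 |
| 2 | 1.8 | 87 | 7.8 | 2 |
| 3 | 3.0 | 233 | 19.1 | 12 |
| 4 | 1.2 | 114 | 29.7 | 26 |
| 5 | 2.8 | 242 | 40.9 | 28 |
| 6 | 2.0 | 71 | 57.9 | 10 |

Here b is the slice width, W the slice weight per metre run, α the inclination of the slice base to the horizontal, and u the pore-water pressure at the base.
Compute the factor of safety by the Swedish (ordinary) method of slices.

Ordinary method of slices: FS = Σ[c'·Δl_i + (W_i cosα_i − u_i·Δl_i)·tanφ'] / Σ W_i sinα_i, with Δl_i = b_i / cosα_i.
Slice 1: Δl = 2.1/cos(-1.2°) = 2.100 m; N'_1 = 39·cos(-1.2°) − 8·2.100 = 22.2; c'Δl = 3.15; W sinα = -0.8
Slice 2: Δl = 1.8/cos7.8° = 1.817 m; N'_2 = 87·cos7.8° − 2·1.817 = 82.6; c'Δl = 2.73; W sinα = 11.8
Slice 3: Δl = 3.0/cos19.1° = 3.175 m; N'_3 = 233·cos19.1° − 12·3.175 = 182.1; c'Δl = 4.76; W sinα = 76.2
Slice 4: Δl = 1.2/cos29.7° = 1.381 m; N'_4 = 114·cos29.7° − 26·1.381 = 63.1; c'Δl = 2.07; W sinα = 56.5
Slice 5: Δl = 2.8/cos40.9° = 3.704 m; N'_5 = 242·cos40.9° − 28·3.704 = 79.2; c'Δl = 5.56; W sinα = 158.4
Slice 6: Δl = 2.0/cos57.9° = 3.764 m; N'_6 = 71·cos57.9° − 10·3.764 = 0.1; c'Δl = 5.65; W sinα = 60.1
Σc'Δl = 23.9 kN/m; ΣN' = 429.2 kN/m; ΣW sinα = 362.3 kN/m
Resisting = 23.9 + 429.2·tan24.9° = 23.9 + 199.2 = 223.1 kN/m
FS = 223.1 / 362.3 = 0.616

FS = 0.62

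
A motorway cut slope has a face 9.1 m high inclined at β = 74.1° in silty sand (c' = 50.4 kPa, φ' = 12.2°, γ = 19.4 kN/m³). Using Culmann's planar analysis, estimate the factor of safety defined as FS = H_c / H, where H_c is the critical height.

H_c = (4c'/γ) · sinβ cosφ' / [1 − cos(β − φ')]
    = (4·50.4/19.4) · sin74.1°·cos12.2° / [1 − cos61.9°]
    = 10.392 · 0.9400 / 0.5290 = 18.47 m
FS = H_c / H = 18.47 / 9.1 = 2.029

FS = 2.03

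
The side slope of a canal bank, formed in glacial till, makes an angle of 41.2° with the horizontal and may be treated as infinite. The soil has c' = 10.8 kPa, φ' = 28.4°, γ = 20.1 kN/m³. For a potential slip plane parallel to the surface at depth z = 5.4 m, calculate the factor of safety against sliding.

FS = 0.82

For an infinite slope with a slip plane parallel to the surface (no pore pressure): FS = [c' + γz cos²β tanφ'] / [γz sinβ cosβ].
γz = 20.1·5.4 = 108.54 kN/m²
Numerator = 10.8 + 108.54·cos²41.2°·tan28.4° = 10.8 + 108.54·0.5661·0.5407 = 44.025 kPa
Denominator = 108.54·sin41.2°·cos41.2° = 108.54·0.6587·0.7524 = 53.793 kPa
FS = 44.025 / 53.793 = 0.818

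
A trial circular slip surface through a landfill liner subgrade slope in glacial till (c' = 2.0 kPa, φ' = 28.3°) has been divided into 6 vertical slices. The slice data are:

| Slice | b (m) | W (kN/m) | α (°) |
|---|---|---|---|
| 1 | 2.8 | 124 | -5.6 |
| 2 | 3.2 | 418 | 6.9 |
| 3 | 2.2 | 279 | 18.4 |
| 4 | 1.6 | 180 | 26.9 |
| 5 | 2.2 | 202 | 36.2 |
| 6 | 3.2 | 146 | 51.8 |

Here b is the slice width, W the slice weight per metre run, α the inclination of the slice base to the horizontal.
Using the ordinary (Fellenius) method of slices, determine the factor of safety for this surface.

FS = 1.57

Ordinary method of slices: FS = Σ[c'·Δl_i + (W_i cosα_i)·tanφ'] / Σ W_i sinα_i, with Δl_i = b_i / cosα_i.
Slice 1: Δl = 2.8/cos(-5.6°) = 2.813 m; N'_1 = 124·cos(-5.6°) = 123.4; c'Δl = 5.63; W sinα = -12.1
Slice 2: Δl = 3.2/cos6.9° = 3.223 m; N'_2 = 418·cos6.9° = 415.0; c'Δl = 6.45; W sinα = 50.2
Slice 3: Δl = 2.2/cos18.4° = 2.319 m; N'_3 = 279·cos18.4° = 264.7; c'Δl = 4.64; W sinα = 88.1
Slice 4: Δl = 1.6/cos26.9° = 1.794 m; N'_4 = 180·cos26.9° = 160.5; c'Δl = 3.59; W sinα = 81.4
Slice 5: Δl = 2.2/cos36.2° = 2.726 m; N'_5 = 202·cos36.2° = 163.0; c'Δl = 5.45; W sinα = 119.3
Slice 6: Δl = 3.2/cos51.8° = 5.175 m; N'_6 = 146·cos51.8° = 90.3; c'Δl = 10.35; W sinα = 114.7
Σc'Δl = 36.1 kN/m; ΣN' = 1216.9 kN/m; ΣW sinα = 441.7 kN/m
Resisting = 36.1 + 1216.9·tan28.3° = 36.1 + 655.3 = 691.4 kN/m
FS = 691.4 / 441.7 = 1.565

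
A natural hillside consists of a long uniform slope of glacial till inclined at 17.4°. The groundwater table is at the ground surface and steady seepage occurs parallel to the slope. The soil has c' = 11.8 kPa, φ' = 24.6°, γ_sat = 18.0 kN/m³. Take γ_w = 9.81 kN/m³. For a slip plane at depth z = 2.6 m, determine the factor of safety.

FS = 1.55

With seepage parallel to the slope and the water table at the surface, the effective normal stress on the slip plane uses the buoyant unit weight γ' = γ_sat − γ_w while the driving shear stress uses γ_sat:
FS = [c' + γ' z cos²β tanφ'] / [γ_sat z sinβ cosβ]
γ' = 18.0 − 9.81 = 8.19 kN/m³
Numerator = 11.8 + 8.19·2.6·cos²17.4°·tan24.6° = 11.8 + 8.19·2.6·0.9106·0.4578 = 20.677 kPa
Denominator = 18.0·2.6·sin17.4°·cos17.4° = 18.0·2.6·0.2990·0.9542 = 13.355 kPa
FS = 20.677 / 13.355 = 1.548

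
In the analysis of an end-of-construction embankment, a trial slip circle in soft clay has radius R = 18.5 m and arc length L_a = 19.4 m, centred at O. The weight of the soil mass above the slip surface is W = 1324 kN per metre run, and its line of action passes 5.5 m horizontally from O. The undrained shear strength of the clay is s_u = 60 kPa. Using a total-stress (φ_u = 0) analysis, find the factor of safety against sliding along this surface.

FS = 2.96

Taking moments about the centre O, the resisting moment is provided by the undrained shear strength acting along the arc:
M_R = s_u·L_a·R = 60·19.40·18.5 = 21534.0 kN·m/m
M_D = W·d = 1324·5.5 = 7282.0 kN·m/m
FS = M_R / M_D = 21534.0 / 7282.0 = 2.957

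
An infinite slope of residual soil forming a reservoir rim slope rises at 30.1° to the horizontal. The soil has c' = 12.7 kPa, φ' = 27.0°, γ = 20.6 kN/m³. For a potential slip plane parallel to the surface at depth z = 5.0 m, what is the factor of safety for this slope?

FS = 1.16

For an infinite slope with a slip plane parallel to the surface (no pore pressure): FS = [c' + γz cos²β tanφ'] / [γz sinβ cosβ].
γz = 20.6·5.0 = 103.00 kN/m²
Numerator = 12.7 + 103.00·cos²30.1°·tan27.0° = 12.7 + 103.00·0.7485·0.5095 = 51.981 kPa
Denominator = 103.00·sin30.1°·cos30.1° = 103.00·0.5015·0.8652 = 44.690 kPa
FS = 51.981 / 44.690 = 1.163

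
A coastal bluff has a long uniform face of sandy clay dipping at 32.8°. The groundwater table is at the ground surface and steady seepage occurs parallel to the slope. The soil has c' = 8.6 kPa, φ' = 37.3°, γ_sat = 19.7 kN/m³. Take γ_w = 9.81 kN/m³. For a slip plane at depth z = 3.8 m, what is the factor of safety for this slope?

With seepage parallel to the slope and the water table at the surface, the effective normal stress on the slip plane uses the buoyant unit weight γ' = γ_sat − γ_w while the driving shear stress uses γ_sat:
FS = [c' + γ' z cos²β tanφ'] / [γ_sat z sinβ cosβ]
γ' = 19.7 − 9.81 = 9.89 kN/m³
Numerator = 8.6 + 9.89·3.8·cos²32.8°·tan37.3° = 8.6 + 9.89·3.8·0.7066·0.7618 = 28.828 kPa
Denominator = 19.7·3.8·sin32.8°·cos32.8° = 19.7·3.8·0.5417·0.8406 = 34.087 kPa
FS = 28.828 / 34.087 = 0.846

FS = 0.85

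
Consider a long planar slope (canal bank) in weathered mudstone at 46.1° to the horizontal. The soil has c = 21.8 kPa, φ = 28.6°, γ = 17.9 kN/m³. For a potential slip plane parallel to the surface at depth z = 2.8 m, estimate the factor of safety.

FS = 1.40

For an infinite slope with a slip plane parallel to the surface (no pore pressure): FS = [c + γz cos²β tanφ] / [γz sinβ cosβ].
γz = 17.9·2.8 = 50.12 kN/m²
Numerator = 21.8 + 50.12·cos²46.1°·tan28.6° = 21.8 + 50.12·0.4808·0.5452 = 34.939 kPa
Denominator = 50.12·sin46.1°·cos46.1° = 50.12·0.7206·0.6934 = 25.042 kPa
FS = 34.939 / 25.042 = 1.395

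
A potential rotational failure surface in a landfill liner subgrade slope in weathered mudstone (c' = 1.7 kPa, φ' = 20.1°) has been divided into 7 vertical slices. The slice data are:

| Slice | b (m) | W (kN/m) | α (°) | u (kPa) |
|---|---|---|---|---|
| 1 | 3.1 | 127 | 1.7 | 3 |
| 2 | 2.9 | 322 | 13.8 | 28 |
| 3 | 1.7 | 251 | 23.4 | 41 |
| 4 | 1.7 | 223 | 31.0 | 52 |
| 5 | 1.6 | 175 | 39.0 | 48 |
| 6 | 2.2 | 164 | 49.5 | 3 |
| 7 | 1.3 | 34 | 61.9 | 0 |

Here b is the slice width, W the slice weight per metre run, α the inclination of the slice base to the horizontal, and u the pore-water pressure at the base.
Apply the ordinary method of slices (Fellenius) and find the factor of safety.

FS = 0.54

Ordinary method of slices: FS = Σ[c'·Δl_i + (W_i cosα_i − u_i·Δl_i)·tanφ'] / Σ W_i sinα_i, with Δl_i = b_i / cosα_i.
Slice 1: Δl = 3.1/cos1.7° = 3.101 m; N'_1 = 127·cos1.7° − 3·3.101 = 117.6; c'Δl = 5.27; W sinα = 3.8
Slice 2: Δl = 2.9/cos13.8° = 2.986 m; N'_2 = 322·cos13.8° − 28·2.986 = 229.1; c'Δl = 5.08; W sinα = 76.8
Slice 3: Δl = 1.7/cos23.4° = 1.852 m; N'_3 = 251·cos23.4° − 41·1.852 = 154.4; c'Δl = 3.15; W sinα = 99.7
Slice 4: Δl = 1.7/cos31.0° = 1.983 m; N'_4 = 223·cos31.0° − 52·1.983 = 88.0; c'Δl = 3.37; W sinα = 114.9
Slice 5: Δl = 1.6/cos39.0° = 2.059 m; N'_5 = 175·cos39.0° − 48·2.059 = 37.2; c'Δl = 3.50; W sinα = 110.1
Slice 6: Δl = 2.2/cos49.5° = 3.387 m; N'_6 = 164·cos49.5° − 3·3.387 = 96.3; c'Δl = 5.76; W sinα = 124.7
Slice 7: Δl = 1.3/cos61.9° = 2.760 m; N'_7 = 34·cos61.9° − 0·2.760 = 16.0; c'Δl = 4.69; W sinα = 30.0
Σc'Δl = 30.8 kN/m; ΣN' = 738.7 kN/m; ΣW sinα = 559.9 kN/m
Resisting = 30.8 + 738.7·tan20.1° = 30.8 + 270.3 = 301.1 kN/m
FS = 301.1 / 559.9 = 0.538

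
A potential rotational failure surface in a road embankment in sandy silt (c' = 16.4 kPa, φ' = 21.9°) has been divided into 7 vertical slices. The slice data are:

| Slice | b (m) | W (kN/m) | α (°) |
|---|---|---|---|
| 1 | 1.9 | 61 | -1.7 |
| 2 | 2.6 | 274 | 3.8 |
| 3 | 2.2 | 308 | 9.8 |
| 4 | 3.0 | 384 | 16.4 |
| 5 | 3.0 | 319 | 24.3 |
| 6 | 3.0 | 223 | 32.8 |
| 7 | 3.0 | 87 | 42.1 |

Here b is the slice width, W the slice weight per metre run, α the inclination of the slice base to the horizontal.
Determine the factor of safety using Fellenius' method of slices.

FS = 1.98

Ordinary method of slices: FS = Σ[c'·Δl_i + (W_i cosα_i)·tanφ'] / Σ W_i sinα_i, with Δl_i = b_i / cosα_i.
Slice 1: Δl = 1.9/cos(-1.7°) = 1.901 m; N'_1 = 61·cos(-1.7°) = 61.0; c'Δl = 31.17; W sinα = -1.8
Slice 2: Δl = 2.6/cos3.8° = 2.606 m; N'_2 = 274·cos3.8° = 273.4; c'Δl = 42.73; W sinα = 18.2
Slice 3: Δl = 2.2/cos9.8° = 2.233 m; N'_3 = 308·cos9.8° = 303.5; c'Δl = 36.61; W sinα = 52.4
Slice 4: Δl = 3.0/cos16.4° = 3.127 m; N'_4 = 384·cos16.4° = 368.4; c'Δl = 51.29; W sinα = 108.4
Slice 5: Δl = 3.0/cos24.3° = 3.292 m; N'_5 = 319·cos24.3° = 290.7; c'Δl = 53.98; W sinα = 131.3
Slice 6: Δl = 3.0/cos32.8° = 3.569 m; N'_6 = 223·cos32.8° = 187.4; c'Δl = 58.53; W sinα = 120.8
Slice 7: Δl = 3.0/cos42.1° = 4.043 m; N'_7 = 87·cos42.1° = 64.6; c'Δl = 66.31; W sinα = 58.3
Σc'Δl = 340.6 kN/m; ΣN' = 1549.0 kN/m; ΣW sinα = 487.6 kN/m
Resisting = 340.6 + 1549.0·tan21.9° = 340.6 + 622.7 = 963.3 kN/m
FS = 963.3 / 487.6 = 1.976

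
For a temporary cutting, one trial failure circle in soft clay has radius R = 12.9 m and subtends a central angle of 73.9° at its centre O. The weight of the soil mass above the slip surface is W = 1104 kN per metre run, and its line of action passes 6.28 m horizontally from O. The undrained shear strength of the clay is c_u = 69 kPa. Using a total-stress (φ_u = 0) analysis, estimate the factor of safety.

Taking moments about the centre O, the resisting moment is provided by the undrained shear strength acting along the arc:
Arc length L_a = R·θ = 12.9·(73.9°·π/180) = 12.9·1.2898 = 16.64 m
M_R = c_u·L_a·R = 69·16.64·12.9 = 14809.8 kN·m/m
M_D = W·d = 1104·6.28 = 6933.1 kN·m/m
FS = M_R / M_D = 14809.8 / 6933.1 = 2.136

FS = 2.14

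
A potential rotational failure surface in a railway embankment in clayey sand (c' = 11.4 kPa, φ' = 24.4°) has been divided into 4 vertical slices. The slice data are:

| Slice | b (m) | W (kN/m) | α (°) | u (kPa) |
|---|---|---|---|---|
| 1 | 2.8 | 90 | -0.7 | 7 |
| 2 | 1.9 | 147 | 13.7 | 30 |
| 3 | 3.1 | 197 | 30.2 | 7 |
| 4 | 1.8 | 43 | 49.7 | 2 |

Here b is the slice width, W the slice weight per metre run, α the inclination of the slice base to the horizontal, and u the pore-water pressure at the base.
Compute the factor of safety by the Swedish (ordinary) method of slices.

Ordinary method of slices: FS = Σ[c'·Δl_i + (W_i cosα_i − u_i·Δl_i)·tanφ'] / Σ W_i sinα_i, with Δl_i = b_i / cosα_i.
Slice 1: Δl = 2.8/cos(-0.7°) = 2.800 m; N'_1 = 90·cos(-0.7°) − 7·2.800 = 70.4; c'Δl = 31.92; W sinα = -1.1
Slice 2: Δl = 1.9/cos13.7° = 1.956 m; N'_2 = 147·cos13.7° − 30·1.956 = 84.1; c'Δl = 22.29; W sinα = 34.8
Slice 3: Δl = 3.1/cos30.2° = 3.587 m; N'_3 = 197·cos30.2° − 7·3.587 = 145.2; c'Δl = 40.89; W sinα = 99.1
Slice 4: Δl = 1.8/cos49.7° = 2.783 m; N'_4 = 43·cos49.7° − 2·2.783 = 22.2; c'Δl = 31.73; W sinα = 32.8
Σc'Δl = 126.8 kN/m; ΣN' = 321.9 kN/m; ΣW sinα = 165.6 kN/m
Resisting = 126.8 + 321.9·tan24.4° = 126.8 + 146.0 = 272.9 kN/m
FS = 272.9 / 165.6 = 1.648

FS = 1.65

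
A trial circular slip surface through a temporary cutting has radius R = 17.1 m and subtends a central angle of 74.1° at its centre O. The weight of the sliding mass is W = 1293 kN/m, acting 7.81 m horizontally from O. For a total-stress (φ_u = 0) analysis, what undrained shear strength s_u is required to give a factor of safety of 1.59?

s_u = 42.5 kPa

FS = s_u·L_a·R / (W·d), so s_u = FS·W·d / (L_a·R).
Arc length L_a = R·θ = 17.1·(74.1°·π/180) = 17.1·1.2933 = 22.12 m
s_u = 1.59·1293·7.81 / (22.12·17.1) = 16056.3 / 378.17 = 42.46 kPa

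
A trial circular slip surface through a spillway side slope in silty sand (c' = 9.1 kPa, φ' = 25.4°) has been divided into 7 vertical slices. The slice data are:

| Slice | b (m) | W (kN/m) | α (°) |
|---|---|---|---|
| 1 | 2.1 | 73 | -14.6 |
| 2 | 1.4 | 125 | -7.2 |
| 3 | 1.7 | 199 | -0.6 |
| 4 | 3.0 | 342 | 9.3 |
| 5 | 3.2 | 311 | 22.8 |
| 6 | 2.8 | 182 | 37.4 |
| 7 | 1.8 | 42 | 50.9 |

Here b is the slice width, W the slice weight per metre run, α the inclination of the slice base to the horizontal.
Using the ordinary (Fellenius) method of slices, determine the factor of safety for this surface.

Ordinary method of slices: FS = Σ[c'·Δl_i + (W_i cosα_i)·tanφ'] / Σ W_i sinα_i, with Δl_i = b_i / cosα_i.
Slice 1: Δl = 2.1/cos(-14.6°) = 2.170 m; N'_1 = 73·cos(-14.6°) = 70.6; c'Δl = 19.75; W sinα = -18.4
Slice 2: Δl = 1.4/cos(-7.2°) = 1.411 m; N'_2 = 125·cos(-7.2°) = 124.0; c'Δl = 12.84; W sinα = -15.7
Slice 3: Δl = 1.7/cos(-0.6°) = 1.700 m; N'_3 = 199·cos(-0.6°) = 199.0; c'Δl = 15.47; W sinα = -2.1
Slice 4: Δl = 3.0/cos9.3° = 3.040 m; N'_4 = 342·cos9.3° = 337.5; c'Δl = 27.66; W sinα = 55.3
Slice 5: Δl = 3.2/cos22.8° = 3.471 m; N'_5 = 311·cos22.8° = 286.7; c'Δl = 31.59; W sinα = 120.5
Slice 6: Δl = 2.8/cos37.4° = 3.525 m; N'_6 = 182·cos37.4° = 144.6; c'Δl = 32.07; W sinα = 110.5
Slice 7: Δl = 1.8/cos50.9° = 2.854 m; N'_7 = 42·cos50.9° = 26.5; c'Δl = 25.97; W sinα = 32.6
Σc'Δl = 165.4 kN/m; ΣN' = 1188.9 kN/m; ΣW sinα = 282.8 kN/m
Resisting = 165.4 + 1188.9·tan25.4° = 165.4 + 564.5 = 729.9 kN/m
FS = 729.9 / 282.8 = 2.581

FS = 2.58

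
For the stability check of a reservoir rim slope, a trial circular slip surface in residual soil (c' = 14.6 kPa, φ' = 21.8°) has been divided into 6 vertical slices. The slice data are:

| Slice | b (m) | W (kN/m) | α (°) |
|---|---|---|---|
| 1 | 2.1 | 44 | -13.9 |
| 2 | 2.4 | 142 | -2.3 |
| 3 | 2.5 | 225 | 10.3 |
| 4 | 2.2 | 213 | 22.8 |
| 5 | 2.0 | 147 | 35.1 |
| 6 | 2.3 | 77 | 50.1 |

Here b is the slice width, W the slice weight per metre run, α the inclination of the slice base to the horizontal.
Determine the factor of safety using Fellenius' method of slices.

FS = 2.14

Ordinary method of slices: FS = Σ[c'·Δl_i + (W_i cosα_i)·tanφ'] / Σ W_i sinα_i, with Δl_i = b_i / cosα_i.
Slice 1: Δl = 2.1/cos(-13.9°) = 2.163 m; N'_1 = 44·cos(-13.9°) = 42.7; c'Δl = 31.58; W sinα = -10.6
Slice 2: Δl = 2.4/cos(-2.3°) = 2.402 m; N'_2 = 142·cos(-2.3°) = 141.9; c'Δl = 35.07; W sinα = -5.7
Slice 3: Δl = 2.5/cos10.3° = 2.541 m; N'_3 = 225·cos10.3° = 221.4; c'Δl = 37.10; W sinα = 40.2
Slice 4: Δl = 2.2/cos22.8° = 2.386 m; N'_4 = 213·cos22.8° = 196.4; c'Δl = 34.84; W sinα = 82.5
Slice 5: Δl = 2.0/cos35.1° = 2.445 m; N'_5 = 147·cos35.1° = 120.3; c'Δl = 35.69; W sinα = 84.5
Slice 6: Δl = 2.3/cos50.1° = 3.586 m; N'_6 = 77·cos50.1° = 49.4; c'Δl = 52.35; W sinα = 59.1
Σc'Δl = 226.6 kN/m; ΣN' = 772.0 kN/m; ΣW sinα = 250.1 kN/m
Resisting = 226.6 + 772.0·tan21.8° = 226.6 + 308.8 = 535.4 kN/m
FS = 535.4 / 250.1 = 2.141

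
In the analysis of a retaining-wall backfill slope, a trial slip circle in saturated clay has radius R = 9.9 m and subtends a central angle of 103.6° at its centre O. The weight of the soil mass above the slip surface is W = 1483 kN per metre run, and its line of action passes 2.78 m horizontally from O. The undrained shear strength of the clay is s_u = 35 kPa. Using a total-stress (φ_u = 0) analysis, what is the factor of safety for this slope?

Taking moments about the centre O, the resisting moment is provided by the undrained shear strength acting along the arc:
Arc length L_a = R·θ = 9.9·(103.6°·π/180) = 9.9·1.8082 = 17.90 m
M_R = s_u·L_a·R = 35·17.90·9.9 = 6202.6 kN·m/m
M_D = W·d = 1483·2.78 = 4122.7 kN·m/m
FS = M_R / M_D = 6202.6 / 4122.7 = 1.504

FS = 1.50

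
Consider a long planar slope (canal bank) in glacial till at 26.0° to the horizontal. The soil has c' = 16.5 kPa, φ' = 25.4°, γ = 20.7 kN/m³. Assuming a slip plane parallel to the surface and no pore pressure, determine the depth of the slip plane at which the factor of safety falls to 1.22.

Setting FS = 1.22 in FS = [c' + γz cos²β tanφ'] / [γz sinβ cosβ] and solving for z:
z = c' / [γ cosβ (FS·sinβ − cosβ·tanφ')]
  = 16.5 / [20.7·cos26.0°·(1.22·sin26.0° − cos26.0°·tan25.4°)]
  = 16.5 / [20.7·0.8988·(1.22·0.4384 − 0.8988·0.4748)]
  = 16.5 / 2.0100 = 8.209 m

z = 8.21 m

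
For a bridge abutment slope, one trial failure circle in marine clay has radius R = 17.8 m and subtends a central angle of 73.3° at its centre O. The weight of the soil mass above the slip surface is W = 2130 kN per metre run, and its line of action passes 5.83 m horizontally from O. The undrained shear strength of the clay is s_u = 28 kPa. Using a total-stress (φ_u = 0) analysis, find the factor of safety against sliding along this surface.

FS = 0.91

Taking moments about the centre O, the resisting moment is provided by the undrained shear strength acting along the arc:
Arc length L_a = R·θ = 17.8·(73.3°·π/180) = 17.8·1.2793 = 22.77 m
M_R = s_u·L_a·R = 28·22.77·17.8 = 11349.6 kN·m/m
M_D = W·d = 2130·5.83 = 12417.9 kN·m/m
FS = M_R / M_D = 11349.6 / 12417.9 = 0.914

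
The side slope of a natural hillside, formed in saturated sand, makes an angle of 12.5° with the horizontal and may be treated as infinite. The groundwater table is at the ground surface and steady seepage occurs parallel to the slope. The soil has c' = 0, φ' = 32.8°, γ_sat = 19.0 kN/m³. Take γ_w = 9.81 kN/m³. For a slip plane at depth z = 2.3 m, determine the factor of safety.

With seepage parallel to the slope and the water table at the surface, the effective normal stress on the slip plane uses the buoyant unit weight γ' = γ_sat − γ_w while the driving shear stress uses γ_sat:
FS = [c' + γ' z cos²β tanφ'] / [γ_sat z sinβ cosβ]
(For c' = 0 this reduces to FS = (γ'/γ_sat)·tanφ'/tanβ.)
γ' = 19.0 − 9.81 = 9.19 kN/m³
Numerator = 0.0 + 9.19·2.3·cos²12.5°·tan32.8° = 0.0 + 9.19·2.3·0.9532·0.6445 = 12.984 kPa
Denominator = 19.0·2.3·sin12.5°·cos12.5° = 19.0·2.3·0.2164·0.9763 = 9.234 kPa
FS = 12.984 / 9.234 = 1.406

FS = 1.41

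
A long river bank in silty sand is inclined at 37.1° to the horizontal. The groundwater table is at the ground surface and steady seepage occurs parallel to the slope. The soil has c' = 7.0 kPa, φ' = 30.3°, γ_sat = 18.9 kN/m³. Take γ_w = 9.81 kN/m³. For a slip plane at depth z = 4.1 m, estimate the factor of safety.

With seepage parallel to the slope and the water table at the surface, the effective normal stress on the slip plane uses the buoyant unit weight γ' = γ_sat − γ_w while the driving shear stress uses γ_sat:
FS = [c' + γ' z cos²β tanφ'] / [γ_sat z sinβ cosβ]
γ' = 18.9 − 9.81 = 9.09 kN/m³
Numerator = 7.0 + 9.09·4.1·cos²37.1°·tan30.3° = 7.0 + 9.09·4.1·0.6361·0.5844 = 20.854 kPa
Denominator = 18.9·4.1·sin37.1°·cos37.1° = 18.9·4.1·0.6032·0.7976 = 37.281 kPa
FS = 20.854 / 37.281 = 0.559

FS = 0.56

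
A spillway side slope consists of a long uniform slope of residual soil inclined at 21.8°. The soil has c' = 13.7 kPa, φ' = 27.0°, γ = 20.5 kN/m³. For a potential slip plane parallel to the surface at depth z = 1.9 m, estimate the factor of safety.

FS = 2.29

For an infinite slope with a slip plane parallel to the surface (no pore pressure): FS = [c' + γz cos²β tanφ'] / [γz sinβ cosβ].
γz = 20.5·1.9 = 38.95 kN/m²
Numerator = 13.7 + 38.95·cos²21.8°·tan27.0° = 13.7 + 38.95·0.8621·0.5095 = 30.809 kPa
Denominator = 38.95·sin21.8°·cos21.8° = 38.95·0.3714·0.9285 = 13.430 kPa
FS = 30.809 / 13.430 = 2.294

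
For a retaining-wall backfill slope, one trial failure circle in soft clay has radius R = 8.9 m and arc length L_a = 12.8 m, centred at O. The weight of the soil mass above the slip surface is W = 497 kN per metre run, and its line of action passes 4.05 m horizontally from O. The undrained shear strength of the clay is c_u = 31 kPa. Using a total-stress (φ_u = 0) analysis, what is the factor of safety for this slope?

Taking moments about the centre O, the resisting moment is provided by the undrained shear strength acting along the arc:
M_R = c_u·L_a·R = 31·12.80·8.9 = 3531.5 kN·m/m
M_D = W·d = 497·4.05 = 2012.8 kN·m/m
FS = M_R / M_D = 3531.5 / 2012.8 = 1.754

FS = 1.75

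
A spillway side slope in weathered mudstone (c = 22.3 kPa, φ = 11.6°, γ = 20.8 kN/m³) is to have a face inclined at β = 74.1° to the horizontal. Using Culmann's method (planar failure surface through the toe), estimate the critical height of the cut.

Culmann's analysis gives the critical failure plane at α_cr = (β + φ)/2 = (74.1 + 11.6)/2 = 42.8°, and the critical height
H_c = (4c/γ) · sinβ cosφ / [1 − cos(β − φ)]
    = (4·22.3/20.8) · sin74.1°·cos11.6° / [1 − cos(62.5°)]
    = 4.288 · 0.9617·0.9796 / [1 − 0.4617]
    = 4.288 · 0.9421 / 0.5383
    = 7.51 m

H_c = 7.51 m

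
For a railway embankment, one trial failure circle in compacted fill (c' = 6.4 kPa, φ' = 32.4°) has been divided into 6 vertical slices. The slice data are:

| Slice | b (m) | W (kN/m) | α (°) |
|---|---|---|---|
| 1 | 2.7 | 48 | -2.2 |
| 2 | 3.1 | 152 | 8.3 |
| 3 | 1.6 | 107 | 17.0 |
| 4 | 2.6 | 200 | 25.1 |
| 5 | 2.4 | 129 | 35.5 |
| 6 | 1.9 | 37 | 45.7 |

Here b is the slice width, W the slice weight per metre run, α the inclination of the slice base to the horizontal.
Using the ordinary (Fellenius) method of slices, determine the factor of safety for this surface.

Ordinary method of slices: FS = Σ[c'·Δl_i + (W_i cosα_i)·tanφ'] / Σ W_i sinα_i, with Δl_i = b_i / cosα_i.
Slice 1: Δl = 2.7/cos(-2.2°) = 2.702 m; N'_1 = 48·cos(-2.2°) = 48.0; c'Δl = 17.29; W sinα = -1.8
Slice 2: Δl = 3.1/cos8.3° = 3.133 m; N'_2 = 152·cos8.3° = 150.4; c'Δl = 20.05; W sinα = 21.9
Slice 3: Δl = 1.6/cos17.0° = 1.673 m; N'_3 = 107·cos17.0° = 102.3; c'Δl = 10.71; W sinα = 31.3
Slice 4: Δl = 2.6/cos25.1° = 2.871 m; N'_4 = 200·cos25.1° = 181.1; c'Δl = 18.38; W sinα = 84.8
Slice 5: Δl = 2.4/cos35.5° = 2.948 m; N'_5 = 129·cos35.5° = 105.0; c'Δl = 18.87; W sinα = 74.9
Slice 6: Δl = 1.9/cos45.7° = 2.720 m; N'_6 = 37·cos45.7° = 25.8; c'Δl = 17.41; W sinα = 26.5
Σc'Δl = 102.7 kN/m; ΣN' = 612.7 kN/m; ΣW sinα = 237.6 kN/m
Resisting = 102.7 + 612.7·tan32.4° = 102.7 + 388.8 = 491.5 kN/m
FS = 491.5 / 237.6 = 2.069

FS = 2.07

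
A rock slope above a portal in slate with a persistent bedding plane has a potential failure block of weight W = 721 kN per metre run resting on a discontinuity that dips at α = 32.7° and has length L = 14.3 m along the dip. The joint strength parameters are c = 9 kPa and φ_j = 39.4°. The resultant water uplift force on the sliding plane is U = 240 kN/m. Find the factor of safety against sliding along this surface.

Resolving the block weight along and normal to the plane and applying the Mohr–Coulomb strength on the joint:
N' = W cosα − U = 721·cos32.7° − 240 = 366.7 kN/m
Driving force T = W sinα = 721·sin32.7° = 389.5 kN/m
Resisting force R = c·L + N'·tanφ_j = 9·14.3 + 366.7·tan39.4° = 128.7 + 301.2 = 429.9 kN/m
FS = R / T = 429.9 / 389.5 = 1.104

FS = 1.10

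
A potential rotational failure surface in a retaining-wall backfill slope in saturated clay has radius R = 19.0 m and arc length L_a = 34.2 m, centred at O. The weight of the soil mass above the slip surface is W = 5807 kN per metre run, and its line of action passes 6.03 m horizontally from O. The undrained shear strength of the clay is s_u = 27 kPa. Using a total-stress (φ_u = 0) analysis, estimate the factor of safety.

Taking moments about the centre O, the resisting moment is provided by the undrained shear strength acting along the arc:
M_R = s_u·L_a·R = 27·34.20·19.0 = 17544.6 kN·m/m
M_D = W·d = 5807·6.03 = 35016.2 kN·m/m
FS = M_R / M_D = 17544.6 / 35016.2 = 0.501

FS = 0.50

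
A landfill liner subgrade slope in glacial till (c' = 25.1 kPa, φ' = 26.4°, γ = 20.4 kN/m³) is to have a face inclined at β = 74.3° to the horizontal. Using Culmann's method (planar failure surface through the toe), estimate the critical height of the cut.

H_c = 12.88 m

Culmann's analysis gives the critical failure plane at α_cr = (β + φ')/2 = (74.3 + 26.4)/2 = 50.3°, and the critical height
H_c = (4c'/γ) · sinβ cosφ' / [1 − cos(β − φ')]
    = (4·25.1/20.4) · sin74.3°·cos26.4° / [1 − cos(47.9°)]
    = 4.922 · 0.9627·0.8957 / [1 − 0.6704]
    = 4.922 · 0.8623 / 0.3296
    = 12.88 m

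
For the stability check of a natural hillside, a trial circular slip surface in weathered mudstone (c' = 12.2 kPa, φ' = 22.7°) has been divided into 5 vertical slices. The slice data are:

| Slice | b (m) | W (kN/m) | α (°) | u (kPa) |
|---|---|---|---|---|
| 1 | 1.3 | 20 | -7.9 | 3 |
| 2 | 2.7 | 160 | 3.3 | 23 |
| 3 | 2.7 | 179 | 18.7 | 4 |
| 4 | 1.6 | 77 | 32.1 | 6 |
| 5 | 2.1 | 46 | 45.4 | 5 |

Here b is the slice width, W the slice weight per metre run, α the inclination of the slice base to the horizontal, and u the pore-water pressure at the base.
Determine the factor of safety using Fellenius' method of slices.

Ordinary method of slices: FS = Σ[c'·Δl_i + (W_i cosα_i − u_i·Δl_i)·tanφ'] / Σ W_i sinα_i, with Δl_i = b_i / cosα_i.
Slice 1: Δl = 1.3/cos(-7.9°) = 1.312 m; N'_1 = 20·cos(-7.9°) − 3·1.312 = 15.9; c'Δl = 16.01; W sinα = -2.7
Slice 2: Δl = 2.7/cos3.3° = 2.704 m; N'_2 = 160·cos3.3° − 23·2.704 = 97.5; c'Δl = 32.99; W sinα = 9.2
Slice 3: Δl = 2.7/cos18.7° = 2.850 m; N'_3 = 179·cos18.7° − 4·2.850 = 158.1; c'Δl = 34.78; W sinα = 57.4
Slice 4: Δl = 1.6/cos32.1° = 1.889 m; N'_4 = 77·cos32.1° − 6·1.889 = 53.9; c'Δl = 23.04; W sinα = 40.9
Slice 5: Δl = 2.1/cos45.4° = 2.991 m; N'_5 = 46·cos45.4° − 5·2.991 = 17.3; c'Δl = 36.49; W sinα = 32.8
Σc'Δl = 143.3 kN/m; ΣN' = 342.8 kN/m; ΣW sinα = 137.5 kN/m
Resisting = 143.3 + 342.8·tan22.7° = 143.3 + 143.4 = 286.7 kN/m
FS = 286.7 / 137.5 = 2.085

FS = 2.08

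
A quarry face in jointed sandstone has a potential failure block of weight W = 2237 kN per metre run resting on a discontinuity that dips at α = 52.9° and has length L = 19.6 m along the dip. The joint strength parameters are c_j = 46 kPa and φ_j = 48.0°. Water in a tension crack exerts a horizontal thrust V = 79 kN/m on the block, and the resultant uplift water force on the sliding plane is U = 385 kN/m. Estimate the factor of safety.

Resolving the block weight along and normal to the plane and applying the Mohr–Coulomb strength on the joint:
N' = W cosα − U − V sinα = 2237·cos52.9° − 385 − 79·sin52.9° = 901.4 kN/m
Driving force T = W sinα + V cosα = 2237·sin52.9° + 79·cos52.9° = 1831.8 kN/m
Resisting force R = c_j·L + N'·tanφ_j = 46·19.6 + 901.4·tan48.0° = 901.6 + 1001.1 = 1902.7 kN/m
FS = R / T = 1902.7 / 1831.8 = 1.039

FS = 1.04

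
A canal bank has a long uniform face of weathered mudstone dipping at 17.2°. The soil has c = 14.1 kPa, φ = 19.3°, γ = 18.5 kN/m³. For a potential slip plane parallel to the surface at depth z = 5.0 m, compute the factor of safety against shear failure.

For an infinite slope with a slip plane parallel to the surface (no pore pressure): FS = [c + γz cos²β tanφ] / [γz sinβ cosβ].
γz = 18.5·5.0 = 92.50 kN/m²
Numerator = 14.1 + 92.50·cos²17.2°·tan19.3° = 14.1 + 92.50·0.9126·0.3502 = 43.660 kPa
Denominator = 92.50·sin17.2°·cos17.2° = 92.50·0.2957·0.9553 = 26.130 kPa
FS = 43.660 / 26.130 = 1.671

FS = 1.67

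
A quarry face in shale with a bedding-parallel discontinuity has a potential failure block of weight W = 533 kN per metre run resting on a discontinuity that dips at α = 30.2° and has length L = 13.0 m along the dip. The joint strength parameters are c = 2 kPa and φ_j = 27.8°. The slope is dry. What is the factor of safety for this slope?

FS = 1.00

Resolving the block weight along and normal to the plane and applying the Mohr–Coulomb strength on the joint:
N' = W cosα = 533·cos30.2° = 460.7 kN/m
Driving force T = W sinα = 533·sin30.2° = 268.1 kN/m
Resisting force R = c·L + N'·tanφ_j = 2·13.0 + 460.7·tan27.8° = 26.0 + 242.9 = 268.9 kN/m
FS = R / T = 268.9 / 268.1 = 1.003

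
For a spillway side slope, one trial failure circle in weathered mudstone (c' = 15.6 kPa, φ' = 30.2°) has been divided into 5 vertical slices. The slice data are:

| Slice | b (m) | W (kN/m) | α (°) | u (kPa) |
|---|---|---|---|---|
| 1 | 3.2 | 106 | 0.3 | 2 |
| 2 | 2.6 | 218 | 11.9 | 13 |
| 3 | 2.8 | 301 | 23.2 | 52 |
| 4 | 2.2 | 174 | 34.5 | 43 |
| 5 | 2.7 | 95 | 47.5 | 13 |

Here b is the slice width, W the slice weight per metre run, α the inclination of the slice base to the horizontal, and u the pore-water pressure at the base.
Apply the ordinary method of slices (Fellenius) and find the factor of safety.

FS = 1.50

Ordinary method of slices: FS = Σ[c'·Δl_i + (W_i cosα_i − u_i·Δl_i)·tanφ'] / Σ W_i sinα_i, with Δl_i = b_i / cosα_i.
Slice 1: Δl = 3.2/cos0.3° = 3.200 m; N'_1 = 106·cos0.3° − 2·3.200 = 99.6; c'Δl = 49.92; W sinα = 0.6
Slice 2: Δl = 2.6/cos11.9° = 2.657 m; N'_2 = 218·cos11.9° − 13·2.657 = 178.8; c'Δl = 41.45; W sinα = 45.0
Slice 3: Δl = 2.8/cos23.2° = 3.046 m; N'_3 = 301·cos23.2° − 52·3.046 = 118.2; c'Δl = 47.52; W sinα = 118.6
Slice 4: Δl = 2.2/cos34.5° = 2.669 m; N'_4 = 174·cos34.5° − 43·2.669 = 28.6; c'Δl = 41.64; W sinα = 98.6
Slice 5: Δl = 2.7/cos47.5° = 3.997 m; N'_5 = 95·cos47.5° − 13·3.997 = 12.2; c'Δl = 62.35; W sinα = 70.0
Σc'Δl = 242.9 kN/m; ΣN' = 437.5 kN/m; ΣW sinα = 332.7 kN/m
Resisting = 242.9 + 437.5·tan30.2° = 242.9 + 254.6 = 497.5 kN/m
FS = 497.5 / 332.7 = 1.495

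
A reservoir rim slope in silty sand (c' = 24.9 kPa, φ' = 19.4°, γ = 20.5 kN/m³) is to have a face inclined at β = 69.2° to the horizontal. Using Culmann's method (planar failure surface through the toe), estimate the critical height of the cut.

H_c = 12.08 m

Culmann's analysis gives the critical failure plane at α_cr = (β + φ')/2 = (69.2 + 19.4)/2 = 44.3°, and the critical height
H_c = (4c'/γ) · sinβ cosφ' / [1 − cos(β − φ')]
    = (4·24.9/20.5) · sin69.2°·cos19.4° / [1 − cos(49.8°)]
    = 4.859 · 0.9348·0.9432 / [1 − 0.6455]
    = 4.859 · 0.8817 / 0.3545
    = 12.08 m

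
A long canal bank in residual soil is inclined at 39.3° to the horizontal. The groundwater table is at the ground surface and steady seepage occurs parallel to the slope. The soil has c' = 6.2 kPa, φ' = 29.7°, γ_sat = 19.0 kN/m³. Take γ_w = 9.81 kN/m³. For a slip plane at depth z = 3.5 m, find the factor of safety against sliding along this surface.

FS = 0.53

With seepage parallel to the slope and the water table at the surface, the effective normal stress on the slip plane uses the buoyant unit weight γ' = γ_sat − γ_w while the driving shear stress uses γ_sat:
FS = [c' + γ' z cos²β tanφ'] / [γ_sat z sinβ cosβ]
γ' = 19.0 − 9.81 = 9.19 kN/m³
Numerator = 6.2 + 9.19·3.5·cos²39.3°·tan29.7° = 6.2 + 9.19·3.5·0.5988·0.5704 = 17.186 kPa
Denominator = 19.0·3.5·sin39.3°·cos39.3° = 19.0·3.5·0.6334·0.7738 = 32.594 kPa
FS = 17.186 / 32.594 = 0.527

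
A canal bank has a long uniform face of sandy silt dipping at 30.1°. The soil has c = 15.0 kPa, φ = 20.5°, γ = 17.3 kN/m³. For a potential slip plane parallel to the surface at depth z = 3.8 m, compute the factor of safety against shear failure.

FS = 1.17

For an infinite slope with a slip plane parallel to the surface (no pore pressure): FS = [c + γz cos²β tanφ] / [γz sinβ cosβ].
γz = 17.3·3.8 = 65.74 kN/m²
Numerator = 15.0 + 65.74·cos²30.1°·tan20.5° = 15.0 + 65.74·0.7485·0.3739 = 33.397 kPa
Denominator = 65.74·sin30.1°·cos30.1° = 65.74·0.5015·0.8652 = 28.523 kPa
FS = 33.397 / 28.523 = 1.171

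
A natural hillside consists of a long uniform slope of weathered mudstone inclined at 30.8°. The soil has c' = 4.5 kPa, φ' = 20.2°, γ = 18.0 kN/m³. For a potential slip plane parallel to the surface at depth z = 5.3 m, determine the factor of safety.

For an infinite slope with a slip plane parallel to the surface (no pore pressure): FS = [c' + γz cos²β tanφ'] / [γz sinβ cosβ].
γz = 18.0·5.3 = 95.40 kN/m²
Numerator = 4.5 + 95.40·cos²30.8°·tan20.2° = 4.5 + 95.40·0.7378·0.3679 = 30.397 kPa
Denominator = 95.40·sin30.8°·cos30.8° = 95.40·0.5120·0.8590 = 41.959 kPa
FS = 30.397 / 41.959 = 0.724

FS = 0.72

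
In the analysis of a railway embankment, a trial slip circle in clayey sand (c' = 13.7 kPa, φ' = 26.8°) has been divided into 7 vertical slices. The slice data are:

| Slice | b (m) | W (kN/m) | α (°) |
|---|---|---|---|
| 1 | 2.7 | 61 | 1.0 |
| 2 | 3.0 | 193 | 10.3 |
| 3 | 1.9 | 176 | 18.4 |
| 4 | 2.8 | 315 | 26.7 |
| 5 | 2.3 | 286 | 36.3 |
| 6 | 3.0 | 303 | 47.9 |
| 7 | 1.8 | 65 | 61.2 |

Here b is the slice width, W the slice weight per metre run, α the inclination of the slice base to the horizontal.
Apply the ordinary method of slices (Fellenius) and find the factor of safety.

Ordinary method of slices: FS = Σ[c'·Δl_i + (W_i cosα_i)·tanφ'] / Σ W_i sinα_i, with Δl_i = b_i / cosα_i.
Slice 1: Δl = 2.7/cos1.0° = 2.700 m; N'_1 = 61·cos1.0° = 61.0; c'Δl = 37.00; W sinα = 1.1
Slice 2: Δl = 3.0/cos10.3° = 3.049 m; N'_2 = 193·cos10.3° = 189.9; c'Δl = 41.77; W sinα = 34.5
Slice 3: Δl = 1.9/cos18.4° = 2.002 m; N'_3 = 176·cos18.4° = 167.0; c'Δl = 27.43; W sinα = 55.6
Slice 4: Δl = 2.8/cos26.7° = 3.134 m; N'_4 = 315·cos26.7° = 281.4; c'Δl = 42.94; W sinα = 141.5
Slice 5: Δl = 2.3/cos36.3° = 2.854 m; N'_5 = 286·cos36.3° = 230.5; c'Δl = 39.10; W sinα = 169.3
Slice 6: Δl = 3.0/cos47.9° = 4.475 m; N'_6 = 303·cos47.9° = 203.1; c'Δl = 61.30; W sinα = 224.8
Slice 7: Δl = 1.8/cos61.2° = 3.736 m; N'_7 = 65·cos61.2° = 31.3; c'Δl = 51.19; W sinα = 57.0
Σc'Δl = 300.7 kN/m; ΣN' = 1164.2 kN/m; ΣW sinα = 683.8 kN/m
Resisting = 300.7 + 1164.2·tan26.8° = 300.7 + 588.1 = 888.8 kN/m
FS = 888.8 / 683.8 = 1.300

FS = 1.30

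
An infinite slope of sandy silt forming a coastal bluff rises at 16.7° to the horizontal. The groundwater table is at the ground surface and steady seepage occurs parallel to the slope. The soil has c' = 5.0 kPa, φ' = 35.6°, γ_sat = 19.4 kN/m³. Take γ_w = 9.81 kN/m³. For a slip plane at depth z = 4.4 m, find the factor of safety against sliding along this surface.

FS = 1.39

With seepage parallel to the slope and the water table at the surface, the effective normal stress on the slip plane uses the buoyant unit weight γ' = γ_sat − γ_w while the driving shear stress uses γ_sat:
FS = [c' + γ' z cos²β tanφ'] / [γ_sat z sinβ cosβ]
γ' = 19.4 − 9.81 = 9.59 kN/m³
Numerator = 5.0 + 9.59·4.4·cos²16.7°·tan35.6° = 5.0 + 9.59·4.4·0.9174·0.7159 = 32.715 kPa
Denominator = 19.4·4.4·sin16.7°·cos16.7° = 19.4·4.4·0.2874·0.9578 = 23.495 kPa
FS = 32.715 / 23.495 = 1.392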